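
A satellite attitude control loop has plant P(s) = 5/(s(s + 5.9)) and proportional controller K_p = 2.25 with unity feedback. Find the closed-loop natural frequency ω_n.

ω_n = 3.35 rad/s

The closed-loop denominator is s(s+5.9) + 2.25·5 = s² + 5.9s + 11.25.
Matching s² + 2ζω_n s + ω_n²: ω_n = √11.25 = 3.354 rad/s and 2ζω_n = 5.9, so ζ = 5.9/(2·3.354) = 0.88.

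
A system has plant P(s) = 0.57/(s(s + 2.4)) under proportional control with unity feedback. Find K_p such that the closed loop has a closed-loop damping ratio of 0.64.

K_p = 6.17

Closed-loop characteristic equation: s² + 2.4s + K_p·0.57 = 0.
So ω_n = √(0.57K_p) and 2ζω_n = 2.4, giving ζ = 2.4/(2√(0.57K_p)).
Setting ζ = 0.64: √(0.57K_p) = 2.4/(2·0.64) = 1.875, so K_p = 3.516/0.57 = 6.17.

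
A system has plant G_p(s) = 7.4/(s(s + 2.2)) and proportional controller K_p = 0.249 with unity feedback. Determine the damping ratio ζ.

The closed-loop denominator is s(s+2.2) + 0.249·7.4 = s² + 2.2s + 1.843.
So ω_n² = 1.843 ⇒ ω_n = 1.357 rad/s, and ζ = 2.2/(2ω_n) = 0.81.

ζ = 0.81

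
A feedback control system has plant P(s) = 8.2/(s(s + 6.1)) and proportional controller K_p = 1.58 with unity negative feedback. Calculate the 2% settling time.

The closed-loop denominator s² + 6.1s + 12.96 gives ω_n = √12.96 = 3.599 and ζ = 6.1/(2ω_n) = 0.8474.
2% settling time T_s ≈ 4/(ζω_n) = 4/3.05 = 1.31 s.

T_s ≈ 1.31 s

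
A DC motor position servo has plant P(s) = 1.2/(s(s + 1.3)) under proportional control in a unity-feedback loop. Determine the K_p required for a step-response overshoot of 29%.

From %OS = 100·exp(−πζ/√(1−ζ²)) = 29%, ζ = −ln(0.29)/√(π²+ln²(0.29)) = 0.3666.
Characteristic equation s² + 1.3s + 1.2K_p = 0 gives ζ = 1.3/(2√(1.2K_p)).
Setting ζ = 0.3666: √(1.2K_p) = 1.3/(2·0.3666) = 1.773, so K_p = 3.144/1.2 = 2.62.

K_p = 2.62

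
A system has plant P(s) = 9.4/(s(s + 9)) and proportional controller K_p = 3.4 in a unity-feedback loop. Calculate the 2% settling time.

T_s ≈ 0.889 s

Closed-loop characteristic equation: s² + 9s + 31.96 = 0, so ω_n = 5.653 rad/s and ζ = 9/(2·5.653) = 0.796.
2% settling time T_s ≈ 4/(ζω_n) = 4/4.5 = 0.889 s.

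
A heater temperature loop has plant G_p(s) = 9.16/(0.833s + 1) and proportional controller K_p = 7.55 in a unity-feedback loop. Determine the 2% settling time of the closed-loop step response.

T_s ≈ 0.0475 s

Closed loop: T(s) = K_p·G_p/(1+K_p·G_p) = 69.16/(0.833s + 1 + 69.16), with pole at s = −(1 + 69.16)/0.833 = −84.22.
τ = 1/84.22 = 0.01187 s, so 2% settling time ≈ 4τ = 0.0475 s.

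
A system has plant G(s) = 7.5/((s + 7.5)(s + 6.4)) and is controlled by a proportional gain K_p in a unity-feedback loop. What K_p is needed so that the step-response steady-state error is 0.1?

K_p = 57.6

For a type-0 loop with proportional control, e_ss = 1/(1 + K_p·G(0)).
G(0) = 0.1562. Require 1/(1 + K_p·0.1562) = 0.1, so 1 + 0.1562·K_p = 10.
K_p = (10 − 1)/0.1562 = 57.6.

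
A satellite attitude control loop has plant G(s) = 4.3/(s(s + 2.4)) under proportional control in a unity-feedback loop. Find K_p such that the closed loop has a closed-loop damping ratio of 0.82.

K_p = 0.498

Closed-loop characteristic equation: s² + 2.4s + K_p·4.3 = 0.
So ω_n = √(4.3K_p) and 2ζω_n = 2.4, giving ζ = 2.4/(2√(4.3K_p)).
Setting ζ = 0.82: √(4.3K_p) = 2.4/(2·0.82) = 1.463, so K_p = 2.142/4.3 = 0.498.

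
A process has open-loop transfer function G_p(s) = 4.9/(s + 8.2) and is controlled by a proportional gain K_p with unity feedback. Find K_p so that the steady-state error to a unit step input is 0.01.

K_p = 166

Steady-state error for a unit step on this type-0 loop is 1/(1 + K_p·G_p(0)).
G_p(0) = 0.5976. Require 1/(1 + K_p·0.5976) = 0.01, so 1 + 0.5976·K_p = 100.
K_p = (100 − 1)/0.5976 = 166.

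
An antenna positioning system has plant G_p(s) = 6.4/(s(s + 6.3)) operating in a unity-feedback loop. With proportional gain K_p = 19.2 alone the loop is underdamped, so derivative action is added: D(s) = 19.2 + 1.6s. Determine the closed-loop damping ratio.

Forward path: (19.2 + 1.6s)·6.4/(s(s+6.3)). The closed-loop characteristic equation is s² + (6.3 + 6.4·1.6)s + 6.4·19.2 = 0.
That is s² + 16.54s + 122.9 = 0, so ω_n = 11.09 rad/s and ζ = 16.54/(2·11.09) = 0.746.

ζ = 0.746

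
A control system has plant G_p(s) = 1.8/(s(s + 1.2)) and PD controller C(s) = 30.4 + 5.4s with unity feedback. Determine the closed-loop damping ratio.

Forward path: (30.4 + 5.4s)·1.8/(s(s+1.2)). The closed-loop characteristic equation is s² + (1.2 + 1.8·5.4)s + 1.8·30.4 = 0.
That is s² + 10.92s + 54.72 = 0, so ω_n = 7.397 rad/s and ζ = 10.92/(2·7.397) = 0.7381.

ζ = 0.738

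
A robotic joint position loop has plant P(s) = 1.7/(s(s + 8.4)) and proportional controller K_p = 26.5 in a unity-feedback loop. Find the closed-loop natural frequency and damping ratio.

1 + K_p·P(s) = 0 gives s² + 8.4s + 45.05 = 0.
Matching s² + 2ζω_n s + ω_n²: ω_n = √45.05 = 6.712 rad/s and 2ζω_n = 8.4, so ζ = 8.4/(2·6.712) = 0.626.

ω_n = 6.71 rad/s, ζ = 0.626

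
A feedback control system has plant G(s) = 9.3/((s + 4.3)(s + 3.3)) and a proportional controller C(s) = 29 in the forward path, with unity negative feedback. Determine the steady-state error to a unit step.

The loop is type 0. Static position error constant K_pos = C(0)·G(0) = 29·0.6554 = 19.01.
Steady-state error to a unit step: e_ss = 1/(1+K_pos) = 1/20.01 = 0.05.

0.05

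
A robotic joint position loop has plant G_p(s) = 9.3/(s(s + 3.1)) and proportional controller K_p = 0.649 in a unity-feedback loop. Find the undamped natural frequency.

ω_n = 2.46 rad/s

The closed-loop denominator is s(s+3.1) + 0.649·9.3 = s² + 3.1s + 6.036.
So ω_n² = 6.036 ⇒ ω_n = 2.457 rad/s, and ζ = 3.1/(2ω_n) = 0.631.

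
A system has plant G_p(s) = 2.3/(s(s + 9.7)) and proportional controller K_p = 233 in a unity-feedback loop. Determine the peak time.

T_p = 0.139 s

Closed-loop characteristic equation: s² + 9.7s + 535.9 = 0, so ω_n = 23.15 rad/s and ζ = 9.7/(2·23.15) = 0.2095.
Damped frequency ω_d = ω_n√(1−ζ²) = 22.64 rad/s, so peak time T_p = π/ω_d = 0.139 s.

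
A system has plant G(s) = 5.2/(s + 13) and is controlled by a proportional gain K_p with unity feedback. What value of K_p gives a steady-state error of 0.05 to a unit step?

K_p = 47.5

For a type-0 loop with proportional control, e_ss = 1/(1 + K_p·G(0)).
G(0) = 0.4. Require 1/(1 + K_p·0.4) = 0.05, so 1 + 0.4·K_p = 20.
K_p = (20 − 1)/0.4 = 47.5.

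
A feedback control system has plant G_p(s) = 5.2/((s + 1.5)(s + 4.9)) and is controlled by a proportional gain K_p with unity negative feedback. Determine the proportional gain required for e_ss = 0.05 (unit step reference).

K_p = 26.9

The loop is type 0, so e_ss(step) = 1/(1 + K_pos) with K_pos = K_p·G_p(0).
G_p(0) = 0.7075. Require 1/(1 + K_p·0.7075) = 0.05, so 1 + 0.7075·K_p = 20.
K_p = (20 − 1)/0.7075 = 26.9.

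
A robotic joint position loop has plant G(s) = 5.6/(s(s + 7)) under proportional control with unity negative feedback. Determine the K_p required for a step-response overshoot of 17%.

From %OS = 100·exp(−πζ/√(1−ζ²)) = 17%, ζ = −ln(0.17)/√(π²+ln²(0.17)) = 0.4913.
Characteristic equation s² + 7s + 5.6K_p = 0 gives ζ = 7/(2√(5.6K_p)).
Setting ζ = 0.4913: √(5.6K_p) = 7/(2·0.4913) = 7.124, so K_p = 50.76/5.6 = 9.06.

K_p = 9.06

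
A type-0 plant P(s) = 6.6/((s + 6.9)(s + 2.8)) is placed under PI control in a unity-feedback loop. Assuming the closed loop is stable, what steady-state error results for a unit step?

The PI controller's integrator makes the forward path type 1, so e_ss to a step is zero.

0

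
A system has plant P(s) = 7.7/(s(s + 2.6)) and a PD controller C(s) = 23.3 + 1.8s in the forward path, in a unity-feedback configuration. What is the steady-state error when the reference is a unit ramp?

The loop has one pole at the origin (type 1). Velocity error constant K_v = lim_{s→0} s·C(s)P(s) = 23.3·7.7/2.6 = 69.
Steady-state error to a unit ramp: e_ss = 1/K_v = 0.0145.

0.0145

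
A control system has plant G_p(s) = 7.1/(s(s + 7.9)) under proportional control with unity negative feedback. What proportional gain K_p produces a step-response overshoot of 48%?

K_p = 42.5

From %OS = 100·exp(−πζ/√(1−ζ²)) = 48%, ζ = −ln(0.48)/√(π²+ln²(0.48)) = 0.2275.
Characteristic equation s² + 7.9s + 7.1K_p = 0 gives ζ = 7.9/(2√(7.1K_p)).
Setting ζ = 0.2275: √(7.1K_p) = 7.9/(2·0.2275) = 17.36, so K_p = 301.5/7.1 = 42.5.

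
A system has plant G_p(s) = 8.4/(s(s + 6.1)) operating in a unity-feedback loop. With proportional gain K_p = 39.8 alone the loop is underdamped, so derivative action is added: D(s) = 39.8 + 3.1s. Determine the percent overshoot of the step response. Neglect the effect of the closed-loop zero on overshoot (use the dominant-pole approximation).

0.306%

Forward path: (39.8 + 3.1s)·8.4/(s(s+6.1)). The closed-loop characteristic equation is s² + (6.1 + 8.4·3.1)s + 8.4·39.8 = 0.
That is s² + 32.14s + 334.3 = 0, so ω_n = 18.28 rad/s and ζ = 32.14/(2·18.28) = 0.8789.
%OS = 100·exp(−πζ/√(1−ζ²)) = 0.306%.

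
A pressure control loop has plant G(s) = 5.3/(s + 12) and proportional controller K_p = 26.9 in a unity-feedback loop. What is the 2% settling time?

Closed-loop transfer function: T(s) = K_p·G(s)/(1 + K_p·G(s)) = 142.6/(s + 12 + 142.6) = 142.6/(s + 154.6).
Time constant τ = 1/154.6 = 0.00647 s, so the 2% settling time is about 4τ = 0.0259 s.

T_s ≈ 0.0259 s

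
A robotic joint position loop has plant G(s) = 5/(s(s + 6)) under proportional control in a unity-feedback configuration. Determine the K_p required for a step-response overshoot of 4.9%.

From %OS = 100·exp(−πζ/√(1−ζ²)) = 4.9%, ζ = −ln(0.049)/√(π²+ln²(0.049)) = 0.6925.
Characteristic equation s² + 6s + 5K_p = 0 gives ζ = 6/(2√(5K_p)).
Setting ζ = 0.6925: √(5K_p) = 6/(2·0.6925) = 4.332, so K_p = 18.77/5 = 3.75.

K_p = 3.75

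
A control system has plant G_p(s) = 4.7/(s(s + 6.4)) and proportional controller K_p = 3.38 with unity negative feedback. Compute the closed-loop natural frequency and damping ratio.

ω_n = 3.99 rad/s, ζ = 0.803

With unity feedback the closed-loop characteristic equation is s² + 6.4s + 3.38·4.7 = s² + 6.4s + 15.89 = 0.
So ω_n² = 15.89 ⇒ ω_n = 3.986 rad/s, and ζ = 6.4/(2ω_n) = 0.803.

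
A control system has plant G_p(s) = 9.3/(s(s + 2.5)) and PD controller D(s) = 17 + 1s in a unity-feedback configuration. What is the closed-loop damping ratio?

Forward path: (17 + 1s)·9.3/(s(s+2.5)). The closed-loop characteristic equation is s² + (2.5 + 9.3·1)s + 9.3·17 = 0.
That is s² + 11.8s + 158.1 = 0, so ω_n = 12.57 rad/s and ζ = 11.8/(2·12.57) = 0.4692.

ζ = 0.469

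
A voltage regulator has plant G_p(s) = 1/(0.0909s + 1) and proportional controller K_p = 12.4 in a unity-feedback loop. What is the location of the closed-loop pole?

s = -147.4

Closed loop: T(s) = K_p·G_p/(1+K_p·G_p) = 12.4/(0.0909s + 1 + 12.4), with pole at s = −(1 + 12.4)/0.0909 = −147.4.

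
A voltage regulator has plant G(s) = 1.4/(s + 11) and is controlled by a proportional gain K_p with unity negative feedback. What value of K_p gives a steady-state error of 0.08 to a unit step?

K_p = 90.4

For a type-0 loop with proportional control, e_ss = 1/(1 + K_p·G(0)).
G(0) = 0.1273. Require 1/(1 + K_p·0.1273) = 0.08, so 1 + 0.1273·K_p = 12.5.
K_p = (12.5 − 1)/0.1273 = 90.4.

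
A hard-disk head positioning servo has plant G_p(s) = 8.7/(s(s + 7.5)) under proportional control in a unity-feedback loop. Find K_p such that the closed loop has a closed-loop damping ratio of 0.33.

Closed-loop characteristic equation: s² + 7.5s + K_p·8.7 = 0.
So ω_n = √(8.7K_p) and 2ζω_n = 7.5, giving ζ = 7.5/(2√(8.7K_p)).
Setting ζ = 0.33: √(8.7K_p) = 7.5/(2·0.33) = 11.36, so K_p = 129.1/8.7 = 14.8.

K_p = 14.8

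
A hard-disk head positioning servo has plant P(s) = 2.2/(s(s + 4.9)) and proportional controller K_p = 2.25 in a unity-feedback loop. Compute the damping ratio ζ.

ζ = 1.1

The closed-loop denominator is s(s+4.9) + 2.25·2.2 = s² + 4.9s + 4.95.
So ω_n² = 4.95 ⇒ ω_n = 2.225 rad/s, and ζ = 4.9/(2ω_n) = 1.1.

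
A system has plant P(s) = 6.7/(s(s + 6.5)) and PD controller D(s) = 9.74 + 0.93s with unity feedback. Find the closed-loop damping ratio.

Forward path: (9.74 + 0.93s)·6.7/(s(s+6.5)). The closed-loop characteristic equation is s² + (6.5 + 6.7·0.93)s + 6.7·9.74 = 0.
That is s² + 12.73s + 65.26 = 0, so ω_n = 8.078 rad/s and ζ = 12.73/(2·8.078) = 0.788.

ζ = 0.788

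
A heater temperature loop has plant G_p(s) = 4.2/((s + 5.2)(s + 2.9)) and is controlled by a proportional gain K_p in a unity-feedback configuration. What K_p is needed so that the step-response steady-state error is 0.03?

Steady-state error for a unit step on this type-0 loop is 1/(1 + K_p·G_p(0)).
G_p(0) = 0.2785. Require 1/(1 + K_p·0.2785) = 0.03, so 1 + 0.2785·K_p = 33.33.
K_p = (33.33 − 1)/0.2785 = 116.

K_p = 116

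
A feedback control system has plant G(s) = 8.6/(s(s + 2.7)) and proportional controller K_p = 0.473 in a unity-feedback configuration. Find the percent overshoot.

5.9%

Closed-loop characteristic equation: s² + 2.7s + 4.068 = 0, so ω_n = 2.017 rad/s and ζ = 2.7/(2·2.017) = 0.6694.
%OS = 100·exp(−πζ/√(1−ζ²)) = 100·exp(−π·0.6694/√0.552) = 5.9%.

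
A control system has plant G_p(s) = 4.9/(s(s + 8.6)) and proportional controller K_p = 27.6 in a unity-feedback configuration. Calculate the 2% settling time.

T_s ≈ 0.93 s

From 1 + K_pG_p(s) = 0: s² + 8.6s + 135.2 = 0 ⇒ ω_n = 11.63, ζ = 0.3698.
2% settling time T_s ≈ 4/(ζω_n) = 4/4.3 = 0.93 s.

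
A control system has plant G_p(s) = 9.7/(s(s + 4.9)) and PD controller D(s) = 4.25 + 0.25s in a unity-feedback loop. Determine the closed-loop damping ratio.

Forward path: (4.25 + 0.25s)·9.7/(s(s+4.9)). The closed-loop characteristic equation is s² + (4.9 + 9.7·0.25)s + 9.7·4.25 = 0.
That is s² + 7.325s + 41.22 = 0, so ω_n = 6.421 rad/s and ζ = 7.325/(2·6.421) = 0.5704.

ζ = 0.57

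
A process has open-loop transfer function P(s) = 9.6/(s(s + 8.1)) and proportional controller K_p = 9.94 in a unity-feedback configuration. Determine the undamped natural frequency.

1 + K_p·P(s) = 0 gives s² + 8.1s + 95.42 = 0.
So ω_n² = 95.42 ⇒ ω_n = 9.769 rad/s, and ζ = 8.1/(2ω_n) = 0.415.

ω_n = 9.77 rad/s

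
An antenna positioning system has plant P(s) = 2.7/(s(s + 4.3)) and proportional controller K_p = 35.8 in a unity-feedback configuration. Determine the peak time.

Closed-loop characteristic equation: s² + 4.3s + 96.66 = 0, so ω_n = 9.832 rad/s and ζ = 4.3/(2·9.832) = 0.2187.
Damped frequency ω_d = ω_n√(1−ζ²) = 9.594 rad/s, so peak time T_p = π/ω_d = 0.327 s.

T_p = 0.327 s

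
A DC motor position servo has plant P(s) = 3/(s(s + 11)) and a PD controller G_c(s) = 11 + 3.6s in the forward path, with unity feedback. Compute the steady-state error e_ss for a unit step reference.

0

The open loop G_c(s)P(s) has a pole at the origin (type 1), so the static position error constant is infinite and e_ss = 1/(1+∞) = 0.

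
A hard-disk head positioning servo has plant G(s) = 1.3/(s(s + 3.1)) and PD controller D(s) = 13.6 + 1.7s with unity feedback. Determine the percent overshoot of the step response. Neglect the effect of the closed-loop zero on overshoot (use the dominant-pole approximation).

Forward path: (13.6 + 1.7s)·1.3/(s(s+3.1)). The closed-loop characteristic equation is s² + (3.1 + 1.3·1.7)s + 1.3·13.6 = 0.
That is s² + 5.31s + 17.68 = 0, so ω_n = 4.205 rad/s and ζ = 5.31/(2·4.205) = 0.6314.
%OS = 100·exp(−πζ/√(1−ζ²)) = 7.74%.

7.74%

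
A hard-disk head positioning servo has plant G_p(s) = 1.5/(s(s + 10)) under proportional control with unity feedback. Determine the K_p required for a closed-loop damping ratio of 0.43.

K_p = 90.1

Closed-loop characteristic equation: s² + 10s + K_p·1.5 = 0.
So ω_n = √(1.5K_p) and 2ζω_n = 10, giving ζ = 10/(2√(1.5K_p)).
Setting ζ = 0.43: √(1.5K_p) = 10/(2·0.43) = 11.63, so K_p = 135.2/1.5 = 90.1.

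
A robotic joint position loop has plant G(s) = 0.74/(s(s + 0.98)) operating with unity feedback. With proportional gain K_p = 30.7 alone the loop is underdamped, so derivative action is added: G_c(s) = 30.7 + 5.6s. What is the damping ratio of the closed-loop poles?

ζ = 0.538

Forward path: (30.7 + 5.6s)·0.74/(s(s+0.98)). The closed-loop characteristic equation is s² + (0.98 + 0.74·5.6)s + 0.74·30.7 = 0.
That is s² + 5.124s + 22.72 = 0, so ω_n = 4.766 rad/s and ζ = 5.124/(2·4.766) = 0.5375.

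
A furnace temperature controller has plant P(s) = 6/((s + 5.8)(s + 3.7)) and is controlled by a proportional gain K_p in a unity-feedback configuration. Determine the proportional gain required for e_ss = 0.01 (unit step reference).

The loop is type 0, so e_ss(step) = 1/(1 + K_pos) with K_pos = K_p·P(0).
P(0) = 0.2796. Require 1/(1 + K_p·0.2796) = 0.01, so 1 + 0.2796·K_p = 100.
K_p = (100 − 1)/0.2796 = 354.

K_p = 354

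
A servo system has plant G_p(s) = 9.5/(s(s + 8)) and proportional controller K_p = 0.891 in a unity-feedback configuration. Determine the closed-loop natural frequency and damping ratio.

The closed-loop denominator is s(s+8) + 0.891·9.5 = s² + 8s + 8.465.
So ω_n² = 8.465 ⇒ ω_n = 2.909 rad/s, and ζ = 8/(2ω_n) = 1.37.

ω_n = 2.91 rad/s, ζ = 1.37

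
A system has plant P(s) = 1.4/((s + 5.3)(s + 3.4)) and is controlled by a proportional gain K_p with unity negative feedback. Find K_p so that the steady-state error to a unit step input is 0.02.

For a type-0 loop with proportional control, e_ss = 1/(1 + K_p·P(0)).
P(0) = 0.07769. Require 1/(1 + K_p·0.07769) = 0.02, so 1 + 0.07769·K_p = 50.
K_p = (50 − 1)/0.07769 = 631.

K_p = 631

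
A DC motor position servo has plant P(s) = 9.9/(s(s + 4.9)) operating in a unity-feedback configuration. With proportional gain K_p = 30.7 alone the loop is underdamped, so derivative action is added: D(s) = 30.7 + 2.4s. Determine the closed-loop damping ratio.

Forward path: (30.7 + 2.4s)·9.9/(s(s+4.9)). The closed-loop characteristic equation is s² + (4.9 + 9.9·2.4)s + 9.9·30.7 = 0.
That is s² + 28.66s + 303.9 = 0, so ω_n = 17.43 rad/s and ζ = 28.66/(2·17.43) = 0.822.

ζ = 0.822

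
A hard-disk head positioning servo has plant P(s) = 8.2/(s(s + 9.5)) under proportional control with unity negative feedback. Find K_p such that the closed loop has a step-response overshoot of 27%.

K_p = 18.6

From %OS = 100·exp(−πζ/√(1−ζ²)) = 27%, ζ = −ln(0.27)/√(π²+ln²(0.27)) = 0.3847.
Characteristic equation s² + 9.5s + 8.2K_p = 0 gives ζ = 9.5/(2√(8.2K_p)).
Setting ζ = 0.3847: √(8.2K_p) = 9.5/(2·0.3847) = 12.35, so K_p = 152.5/8.2 = 18.6.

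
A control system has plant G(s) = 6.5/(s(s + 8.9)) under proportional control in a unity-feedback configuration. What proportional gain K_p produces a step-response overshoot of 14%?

From %OS = 100·exp(−πζ/√(1−ζ²)) = 14%, ζ = −ln(0.14)/√(π²+ln²(0.14)) = 0.5305.
Characteristic equation s² + 8.9s + 6.5K_p = 0 gives ζ = 8.9/(2√(6.5K_p)).
Setting ζ = 0.5305: √(6.5K_p) = 8.9/(2·0.5305) = 8.388, so K_p = 70.36/6.5 = 10.8.

K_p = 10.8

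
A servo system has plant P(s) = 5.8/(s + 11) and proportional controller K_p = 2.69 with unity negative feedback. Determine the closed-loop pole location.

Closed-loop transfer function: T(s) = K_p·P(s)/(1 + K_p·P(s)) = 15.6/(s + 11 + 15.6) = 15.6/(s + 26.6).
The closed-loop pole is at s = −26.6.

s = -26.6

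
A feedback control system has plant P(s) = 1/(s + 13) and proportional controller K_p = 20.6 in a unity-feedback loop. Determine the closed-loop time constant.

τ = 0.0298 s

Closed-loop transfer function: T(s) = K_p·P(s)/(1 + K_p·P(s)) = 20.6/(s + 13 + 20.6) = 20.6/(s + 33.6).
Time constant τ = 1/33.6 = 0.0298 s.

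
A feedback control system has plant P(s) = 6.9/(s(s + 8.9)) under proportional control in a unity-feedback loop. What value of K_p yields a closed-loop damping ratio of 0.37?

K_p = 21

Closed-loop characteristic equation: s² + 8.9s + K_p·6.9 = 0.
So ω_n = √(6.9K_p) and 2ζω_n = 8.9, giving ζ = 8.9/(2√(6.9K_p)).
Setting ζ = 0.37: √(6.9K_p) = 8.9/(2·0.37) = 12.03, so K_p = 144.6/6.9 = 21.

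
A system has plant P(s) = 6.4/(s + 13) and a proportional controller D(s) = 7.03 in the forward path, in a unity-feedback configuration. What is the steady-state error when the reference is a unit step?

The loop is type 0. Static position error constant K_pos = D(0)·P(0) = 7.03·0.4923 = 3.461.
Steady-state error to a unit step: e_ss = 1/(1+K_pos) = 1/4.461 = 0.224.

0.224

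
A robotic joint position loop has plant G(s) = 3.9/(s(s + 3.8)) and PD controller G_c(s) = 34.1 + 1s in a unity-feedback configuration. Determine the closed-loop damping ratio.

Forward path: (34.1 + 1s)·3.9/(s(s+3.8)). The closed-loop characteristic equation is s² + (3.8 + 3.9·1)s + 3.9·34.1 = 0.
That is s² + 7.7s + 133 = 0, so ω_n = 11.53 rad/s and ζ = 7.7/(2·11.53) = 0.3338.

ζ = 0.334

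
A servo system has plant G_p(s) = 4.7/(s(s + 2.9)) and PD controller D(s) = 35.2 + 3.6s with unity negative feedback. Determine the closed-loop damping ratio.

ζ = 0.77

Forward path: (35.2 + 3.6s)·4.7/(s(s+2.9)). The closed-loop characteristic equation is s² + (2.9 + 4.7·3.6)s + 4.7·35.2 = 0.
That is s² + 19.82s + 165.4 = 0, so ω_n = 12.86 rad/s and ζ = 19.82/(2·12.86) = 0.7705.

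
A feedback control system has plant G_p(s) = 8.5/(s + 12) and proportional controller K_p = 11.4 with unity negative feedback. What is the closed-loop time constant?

Closed-loop transfer function: T(s) = K_p·G_p(s)/(1 + K_p·G_p(s)) = 96.9/(s + 12 + 96.9) = 96.9/(s + 108.9).
Time constant τ = 1/108.9 = 0.00918 s.

τ = 0.00918 s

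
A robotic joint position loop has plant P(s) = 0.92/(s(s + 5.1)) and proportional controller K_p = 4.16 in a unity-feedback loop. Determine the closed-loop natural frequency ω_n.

The closed-loop denominator is s(s+5.1) + 4.16·0.92 = s² + 5.1s + 3.827.
Matching s² + 2ζω_n s + ω_n²: ω_n = √3.827 = 1.956 rad/s and 2ζω_n = 5.1, so ζ = 5.1/(2·1.956) = 1.3.

ω_n = 1.96 rad/s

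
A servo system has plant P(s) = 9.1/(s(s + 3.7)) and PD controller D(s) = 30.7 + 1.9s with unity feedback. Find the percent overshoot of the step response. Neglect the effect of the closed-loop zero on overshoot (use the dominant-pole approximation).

Forward path: (30.7 + 1.9s)·9.1/(s(s+3.7)). The closed-loop characteristic equation is s² + (3.7 + 9.1·1.9)s + 9.1·30.7 = 0.
That is s² + 20.99s + 279.4 = 0, so ω_n = 16.71 rad/s and ζ = 20.99/(2·16.71) = 0.6279.
%OS = 100·exp(−πζ/√(1−ζ²)) = 7.93%.

7.93%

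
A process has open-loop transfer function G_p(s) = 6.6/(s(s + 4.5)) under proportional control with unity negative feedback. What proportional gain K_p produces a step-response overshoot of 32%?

K_p = 6.6

From %OS = 100·exp(−πζ/√(1−ζ²)) = 32%, ζ = −ln(0.32)/√(π²+ln²(0.32)) = 0.341.
Characteristic equation s² + 4.5s + 6.6K_p = 0 gives ζ = 4.5/(2√(6.6K_p)).
Setting ζ = 0.341: √(6.6K_p) = 4.5/(2·0.341) = 6.599, so K_p = 43.55/6.6 = 6.6.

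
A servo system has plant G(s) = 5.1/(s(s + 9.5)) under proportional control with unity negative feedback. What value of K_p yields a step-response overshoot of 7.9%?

From %OS = 100·exp(−πζ/√(1−ζ²)) = 7.9%, ζ = −ln(0.079)/√(π²+ln²(0.079)) = 0.6285.
Characteristic equation s² + 9.5s + 5.1K_p = 0 gives ζ = 9.5/(2√(5.1K_p)).
Setting ζ = 0.6285: √(5.1K_p) = 9.5/(2·0.6285) = 7.558, so K_p = 57.12/5.1 = 11.2.

K_p = 11.2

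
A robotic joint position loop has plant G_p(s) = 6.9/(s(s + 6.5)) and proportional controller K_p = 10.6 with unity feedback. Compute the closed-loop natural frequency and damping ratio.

ω_n = 8.55 rad/s, ζ = 0.38

With unity feedback the closed-loop characteristic equation is s² + 6.5s + 10.6·6.9 = s² + 6.5s + 73.14 = 0.
Matching s² + 2ζω_n s + ω_n²: ω_n = √73.14 = 8.552 rad/s and 2ζω_n = 6.5, so ζ = 6.5/(2·8.552) = 0.38.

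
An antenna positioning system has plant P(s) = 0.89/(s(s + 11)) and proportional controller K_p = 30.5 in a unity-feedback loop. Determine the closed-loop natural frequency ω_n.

1 + K_p·P(s) = 0 gives s² + 11s + 27.14 = 0.
So ω_n² = 27.14 ⇒ ω_n = 5.21 rad/s, and ζ = 11/(2ω_n) = 1.06.

ω_n = 5.21 rad/s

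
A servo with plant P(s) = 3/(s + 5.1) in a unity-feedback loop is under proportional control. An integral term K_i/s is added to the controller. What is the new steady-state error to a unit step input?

0

The integrator makes K_pos = lim_{s→0} C(s)G(s) infinite, so e_ss = 1/(1+K_pos) = 0.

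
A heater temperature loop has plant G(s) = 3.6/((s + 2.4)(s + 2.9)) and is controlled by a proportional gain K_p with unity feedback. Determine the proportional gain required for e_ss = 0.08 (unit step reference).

K_p = 22.2

The loop is type 0, so e_ss(step) = 1/(1 + K_pos) with K_pos = K_p·G(0).
G(0) = 0.5172. Require 1/(1 + K_p·0.5172) = 0.08, so 1 + 0.5172·K_p = 12.5.
K_p = (12.5 − 1)/0.5172 = 22.2.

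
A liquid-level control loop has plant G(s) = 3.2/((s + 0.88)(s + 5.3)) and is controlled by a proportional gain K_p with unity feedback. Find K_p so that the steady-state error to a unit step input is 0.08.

Steady-state error for a unit step on this type-0 loop is 1/(1 + K_p·G(0)).
G(0) = 0.6861. Require 1/(1 + K_p·0.6861) = 0.08, so 1 + 0.6861·K_p = 12.5.
K_p = (12.5 − 1)/0.6861 = 16.8.

K_p = 16.8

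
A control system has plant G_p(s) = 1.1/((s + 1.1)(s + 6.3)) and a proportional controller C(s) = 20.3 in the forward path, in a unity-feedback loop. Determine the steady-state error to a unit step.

0.237

The loop is type 0. Static position error constant K_pos = C(0)·G_p(0) = 20.3·0.1587 = 3.222.
Steady-state error to a unit step: e_ss = 1/(1+K_pos) = 1/4.222 = 0.237.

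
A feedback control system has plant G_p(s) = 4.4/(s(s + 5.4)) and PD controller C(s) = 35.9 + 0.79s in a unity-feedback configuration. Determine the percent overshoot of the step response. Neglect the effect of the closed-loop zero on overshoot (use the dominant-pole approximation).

Forward path: (35.9 + 0.79s)·4.4/(s(s+5.4)). The closed-loop characteristic equation is s² + (5.4 + 4.4·0.79)s + 4.4·35.9 = 0.
That is s² + 8.876s + 158 = 0, so ω_n = 12.57 rad/s and ζ = 8.876/(2·12.57) = 0.3531.
%OS = 100·exp(−πζ/√(1−ζ²)) = 30.6%.

30.6%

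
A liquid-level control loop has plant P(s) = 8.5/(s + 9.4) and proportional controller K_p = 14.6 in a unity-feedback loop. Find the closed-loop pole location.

s = -133.5

Closed-loop transfer function: T(s) = K_p·P(s)/(1 + K_p·P(s)) = 124.1/(s + 9.4 + 124.1) = 124.1/(s + 133.5).
The closed-loop pole is at s = −133.5.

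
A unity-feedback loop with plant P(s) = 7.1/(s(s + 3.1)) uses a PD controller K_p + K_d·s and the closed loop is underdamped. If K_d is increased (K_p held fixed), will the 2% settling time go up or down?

decrease

Characteristic equation s² + (3.1 + 7.1K_d)s + 7.1K_p = 0: raising K_d increases ζω_n = (3.1+7.1K_d)/2 while the loop stays underdamped, so T_s ≈ 4/(ζω_n) decreases.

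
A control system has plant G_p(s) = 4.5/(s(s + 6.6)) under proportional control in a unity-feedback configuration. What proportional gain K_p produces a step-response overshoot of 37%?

From %OS = 100·exp(−πζ/√(1−ζ²)) = 37%, ζ = −ln(0.37)/√(π²+ln²(0.37)) = 0.3017.
Characteristic equation s² + 6.6s + 4.5K_p = 0 gives ζ = 6.6/(2√(4.5K_p)).
Setting ζ = 0.3017: √(4.5K_p) = 6.6/(2·0.3017) = 10.94, so K_p = 119.6/4.5 = 26.6.

K_p = 26.6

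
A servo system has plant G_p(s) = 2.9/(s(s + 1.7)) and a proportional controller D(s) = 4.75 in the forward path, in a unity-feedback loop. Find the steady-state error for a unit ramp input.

0.123

The loop has one pole at the origin (type 1). Velocity error constant K_v = lim_{s→0} s·D(s)G_p(s) = 4.75·2.9/1.7 = 8.103.
Steady-state error to a unit ramp: e_ss = 1/K_v = 0.123.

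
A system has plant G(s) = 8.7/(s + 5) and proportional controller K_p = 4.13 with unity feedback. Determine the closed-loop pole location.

s = -40.93

Closed-loop transfer function: T(s) = K_p·G(s)/(1 + K_p·G(s)) = 35.93/(s + 5 + 35.93) = 35.93/(s + 40.93).
The closed-loop pole is at s = −40.93.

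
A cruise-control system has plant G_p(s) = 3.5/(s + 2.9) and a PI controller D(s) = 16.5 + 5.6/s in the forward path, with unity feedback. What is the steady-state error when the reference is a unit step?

0

The open loop D(s)G_p(s) has a pole at the origin (type 1), so the static position error constant is infinite and e_ss = 1/(1+∞) = 0.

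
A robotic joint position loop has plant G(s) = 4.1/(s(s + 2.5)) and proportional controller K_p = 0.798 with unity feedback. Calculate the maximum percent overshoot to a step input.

Closed-loop characteristic equation: s² + 2.5s + 3.272 = 0, so ω_n = 1.809 rad/s and ζ = 2.5/(2·1.809) = 0.6911.
%OS = 100·exp(−πζ/√(1−ζ²)) = 100·exp(−π·0.6911/√0.5224) = 4.96%.

4.96%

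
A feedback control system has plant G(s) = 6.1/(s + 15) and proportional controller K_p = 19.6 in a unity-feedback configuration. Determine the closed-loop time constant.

τ = 0.00743 s

Closed-loop transfer function: T(s) = K_p·G(s)/(1 + K_p·G(s)) = 119.6/(s + 15 + 119.6) = 119.6/(s + 134.6).
Time constant τ = 1/134.6 = 0.00743 s.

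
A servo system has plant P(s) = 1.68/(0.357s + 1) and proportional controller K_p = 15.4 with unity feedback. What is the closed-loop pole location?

Closed loop: T(s) = K_p·P/(1+K_p·P) = 25.87/(0.357s + 1 + 25.87), with pole at s = −(1 + 25.87)/0.357 = −75.27.

s = -75.27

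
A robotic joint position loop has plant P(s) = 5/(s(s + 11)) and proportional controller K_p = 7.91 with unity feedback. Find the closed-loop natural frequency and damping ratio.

ω_n = 6.29 rad/s, ζ = 0.875

The closed-loop denominator is s(s+11) + 7.91·5 = s² + 11s + 39.55.
Matching s² + 2ζω_n s + ω_n²: ω_n = √39.55 = 6.289 rad/s and 2ζω_n = 11, so ζ = 11/(2·6.289) = 0.875.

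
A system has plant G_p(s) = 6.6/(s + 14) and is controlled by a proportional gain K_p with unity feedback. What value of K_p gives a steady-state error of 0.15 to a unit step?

K_p = 12

The loop is type 0, so e_ss(step) = 1/(1 + K_pos) with K_pos = K_p·G_p(0).
G_p(0) = 0.4714. Require 1/(1 + K_p·0.4714) = 0.15, so 1 + 0.4714·K_p = 6.667.
K_p = (6.667 − 1)/0.4714 = 12.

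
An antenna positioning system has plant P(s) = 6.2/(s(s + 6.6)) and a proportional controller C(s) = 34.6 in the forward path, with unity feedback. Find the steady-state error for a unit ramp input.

The loop has one pole at the origin (type 1). Velocity error constant K_v = lim_{s→0} s·C(s)P(s) = 34.6·6.2/6.6 = 32.5.
Steady-state error to a unit ramp: e_ss = 1/K_v = 0.0308.

0.0308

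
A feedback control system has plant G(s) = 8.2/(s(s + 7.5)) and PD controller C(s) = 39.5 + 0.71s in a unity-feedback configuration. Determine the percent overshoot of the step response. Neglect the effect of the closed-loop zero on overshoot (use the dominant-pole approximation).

Forward path: (39.5 + 0.71s)·8.2/(s(s+7.5)). The closed-loop characteristic equation is s² + (7.5 + 8.2·0.71)s + 8.2·39.5 = 0.
That is s² + 13.32s + 323.9 = 0, so ω_n = 18 rad/s and ζ = 13.32/(2·18) = 0.3701.
%OS = 100·exp(−πζ/√(1−ζ²)) = 28.6%.

28.6%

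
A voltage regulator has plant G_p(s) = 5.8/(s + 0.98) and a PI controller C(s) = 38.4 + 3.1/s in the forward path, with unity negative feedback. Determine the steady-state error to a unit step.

The open loop C(s)G_p(s) has a pole at the origin (type 1), so the static position error constant is infinite and e_ss = 1/(1+∞) = 0.

0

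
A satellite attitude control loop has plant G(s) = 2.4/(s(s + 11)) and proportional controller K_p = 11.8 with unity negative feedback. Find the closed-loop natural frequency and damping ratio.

The closed-loop denominator is s(s+11) + 11.8·2.4 = s² + 11s + 28.32.
Matching s² + 2ζω_n s + ω_n²: ω_n = √28.32 = 5.322 rad/s and 2ζω_n = 11, so ζ = 11/(2·5.322) = 1.03.

ω_n = 5.32 rad/s, ζ = 1.03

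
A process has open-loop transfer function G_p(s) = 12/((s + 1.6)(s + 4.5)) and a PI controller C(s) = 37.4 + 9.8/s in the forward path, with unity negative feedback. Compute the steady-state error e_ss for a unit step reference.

0

The open loop C(s)G_p(s) has a pole at the origin (type 1), so the static position error constant is infinite and e_ss = 1/(1+∞) = 0.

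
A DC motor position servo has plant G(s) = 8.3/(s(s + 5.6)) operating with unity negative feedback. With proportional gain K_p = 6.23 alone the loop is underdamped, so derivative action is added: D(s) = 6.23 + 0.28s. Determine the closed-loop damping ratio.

Forward path: (6.23 + 0.28s)·8.3/(s(s+5.6)). The closed-loop characteristic equation is s² + (5.6 + 8.3·0.28)s + 8.3·6.23 = 0.
That is s² + 7.924s + 51.71 = 0, so ω_n = 7.191 rad/s and ζ = 7.924/(2·7.191) = 0.551.

ζ = 0.551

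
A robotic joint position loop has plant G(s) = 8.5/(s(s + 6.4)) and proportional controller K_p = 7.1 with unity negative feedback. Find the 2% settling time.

The closed-loop denominator s² + 6.4s + 60.35 gives ω_n = √60.35 = 7.769 and ζ = 6.4/(2ω_n) = 0.4119.
2% settling time T_s ≈ 4/(ζω_n) = 4/3.2 = 1.25 s.

T_s ≈ 1.25 s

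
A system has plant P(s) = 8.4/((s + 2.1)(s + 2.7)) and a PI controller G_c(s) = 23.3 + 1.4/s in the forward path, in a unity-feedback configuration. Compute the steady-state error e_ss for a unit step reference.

The open loop G_c(s)P(s) has a pole at the origin (type 1), so the static position error constant is infinite and e_ss = 1/(1+∞) = 0.

0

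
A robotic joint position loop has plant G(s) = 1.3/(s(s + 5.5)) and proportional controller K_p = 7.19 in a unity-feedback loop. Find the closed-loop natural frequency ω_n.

The closed-loop denominator is s(s+5.5) + 7.19·1.3 = s² + 5.5s + 9.347.
Matching s² + 2ζω_n s + ω_n²: ω_n = √9.347 = 3.057 rad/s and 2ζω_n = 5.5, so ζ = 5.5/(2·3.057) = 0.899.

ω_n = 3.06 rad/s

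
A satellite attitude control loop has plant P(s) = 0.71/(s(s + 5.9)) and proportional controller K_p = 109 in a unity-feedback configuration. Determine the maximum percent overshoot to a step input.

32.7%

The closed-loop denominator s² + 5.9s + 77.39 gives ω_n = √77.39 = 8.797 and ζ = 5.9/(2ω_n) = 0.3353.
%OS = 100·exp(−πζ/√(1−ζ²)) = 100·exp(−π·0.3353/√0.8876) = 32.7%.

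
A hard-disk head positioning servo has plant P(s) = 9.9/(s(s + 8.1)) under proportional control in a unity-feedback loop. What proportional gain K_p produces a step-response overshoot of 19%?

K_p = 7.59

From %OS = 100·exp(−πζ/√(1−ζ²)) = 19%, ζ = −ln(0.19)/√(π²+ln²(0.19)) = 0.4673.
Characteristic equation s² + 8.1s + 9.9K_p = 0 gives ζ = 8.1/(2√(9.9K_p)).
Setting ζ = 0.4673: √(9.9K_p) = 8.1/(2·0.4673) = 8.666, so K_p = 75.1/9.9 = 7.59.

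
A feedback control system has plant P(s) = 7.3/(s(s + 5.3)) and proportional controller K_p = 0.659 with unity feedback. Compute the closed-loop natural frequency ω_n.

1 + K_p·P(s) = 0 gives s² + 5.3s + 4.811 = 0.
So ω_n² = 4.811 ⇒ ω_n = 2.193 rad/s, and ζ = 5.3/(2ω_n) = 1.21.

ω_n = 2.19 rad/s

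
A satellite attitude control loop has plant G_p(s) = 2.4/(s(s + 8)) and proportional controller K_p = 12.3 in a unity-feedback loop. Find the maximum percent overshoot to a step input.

From 1 + K_pG_p(s) = 0: s² + 8s + 29.52 = 0 ⇒ ω_n = 5.433, ζ = 0.7362.
%OS = 100·exp(−πζ/√(1−ζ²)) = 100·exp(−π·0.7362/√0.458) = 3.28%.

3.28%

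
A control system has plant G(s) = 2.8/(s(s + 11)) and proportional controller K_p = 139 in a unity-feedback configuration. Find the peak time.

T_p = 0.166 s

From 1 + K_pG(s) = 0: s² + 11s + 389.2 = 0 ⇒ ω_n = 19.73, ζ = 0.2788.
Damped frequency ω_d = ω_n√(1−ζ²) = 18.95 rad/s, so peak time T_p = π/ω_d = 0.166 s.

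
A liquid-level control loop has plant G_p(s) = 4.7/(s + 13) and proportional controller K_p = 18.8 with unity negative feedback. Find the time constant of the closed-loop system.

τ = 0.00987 s

Closed-loop transfer function: T(s) = K_p·G_p(s)/(1 + K_p·G_p(s)) = 88.36/(s + 13 + 88.36) = 88.36/(s + 101.4).
Time constant τ = 1/101.4 = 0.00987 s.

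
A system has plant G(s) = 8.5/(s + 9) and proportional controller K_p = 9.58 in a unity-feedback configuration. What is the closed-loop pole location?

s = -90.43

Closed-loop transfer function: T(s) = K_p·G(s)/(1 + K_p·G(s)) = 81.43/(s + 9 + 81.43) = 81.43/(s + 90.43).
The closed-loop pole is at s = −90.43.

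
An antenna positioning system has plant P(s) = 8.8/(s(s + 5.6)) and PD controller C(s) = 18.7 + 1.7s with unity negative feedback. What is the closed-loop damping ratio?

ζ = 0.801

Forward path: (18.7 + 1.7s)·8.8/(s(s+5.6)). The closed-loop characteristic equation is s² + (5.6 + 8.8·1.7)s + 8.8·18.7 = 0.
That is s² + 20.56s + 164.6 = 0, so ω_n = 12.83 rad/s and ζ = 20.56/(2·12.83) = 0.8014.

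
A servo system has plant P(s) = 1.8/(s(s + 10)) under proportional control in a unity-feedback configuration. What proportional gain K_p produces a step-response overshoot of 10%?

From %OS = 100·exp(−πζ/√(1−ζ²)) = 10%, ζ = −ln(0.1)/√(π²+ln²(0.1)) = 0.5912.
Characteristic equation s² + 10s + 1.8K_p = 0 gives ζ = 10/(2√(1.8K_p)).
Setting ζ = 0.5912: √(1.8K_p) = 10/(2·0.5912) = 8.458, so K_p = 71.54/1.8 = 39.7.

K_p = 39.7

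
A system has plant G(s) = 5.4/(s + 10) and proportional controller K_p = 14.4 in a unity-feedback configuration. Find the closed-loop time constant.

Closed-loop transfer function: T(s) = K_p·G(s)/(1 + K_p·G(s)) = 77.76/(s + 10 + 77.76) = 77.76/(s + 87.76).
Time constant τ = 1/87.76 = 0.0114 s.

τ = 0.0114 s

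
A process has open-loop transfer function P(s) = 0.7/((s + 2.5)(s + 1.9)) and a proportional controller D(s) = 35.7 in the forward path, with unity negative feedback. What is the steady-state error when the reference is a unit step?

0.16

The loop is type 0. Static position error constant K_pos = D(0)·P(0) = 35.7·0.1474 = 5.261.
Steady-state error to a unit step: e_ss = 1/(1+K_pos) = 1/6.261 = 0.16.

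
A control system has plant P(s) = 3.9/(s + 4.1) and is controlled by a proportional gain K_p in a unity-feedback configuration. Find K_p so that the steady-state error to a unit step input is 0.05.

For a type-0 loop with proportional control, e_ss = 1/(1 + K_p·P(0)).
P(0) = 0.9512. Require 1/(1 + K_p·0.9512) = 0.05, so 1 + 0.9512·K_p = 20.
K_p = (20 − 1)/0.9512 = 20.

K_p = 20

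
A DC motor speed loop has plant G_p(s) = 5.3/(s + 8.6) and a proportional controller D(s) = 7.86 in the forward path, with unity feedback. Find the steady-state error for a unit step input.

0.171

The loop is type 0. Static position error constant K_pos = D(0)·G_p(0) = 7.86·0.6163 = 4.844.
Steady-state error to a unit step: e_ss = 1/(1+K_pos) = 1/5.844 = 0.171.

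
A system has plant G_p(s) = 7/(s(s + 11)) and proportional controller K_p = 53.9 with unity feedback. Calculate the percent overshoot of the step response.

39.6%

From 1 + K_pG_p(s) = 0: s² + 11s + 377.3 = 0 ⇒ ω_n = 19.42, ζ = 0.2832.
%OS = 100·exp(−πζ/√(1−ζ²)) = 100·exp(−π·0.2832/√0.9198) = 39.6%.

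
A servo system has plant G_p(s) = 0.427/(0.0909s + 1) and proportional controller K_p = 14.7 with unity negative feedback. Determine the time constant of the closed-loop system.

τ = 0.0125 s

Closed loop: T(s) = K_p·G_p/(1+K_p·G_p) = 6.277/(0.0909s + 1 + 6.277), with pole at s = −(1 + 6.277)/0.0909 = −80.05.
Closed-loop time constant τ = 1/80.05 = 0.0125 s.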